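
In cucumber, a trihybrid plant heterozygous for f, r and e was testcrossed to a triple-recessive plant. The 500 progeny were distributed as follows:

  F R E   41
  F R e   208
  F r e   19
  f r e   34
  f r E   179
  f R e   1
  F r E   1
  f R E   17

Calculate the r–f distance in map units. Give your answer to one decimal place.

7.6 map units

The two most frequent reciprocal classes, f r E and F R e, are the parental types, so the F1 was f r E / F R e.
The two rarest classes, F r E and f R e, are the double crossovers. Comparing them with the parentals, only the f allele has switched, so f is the middle locus and the order is e – f – r.
Crossovers in the f–r interval produce the single-crossover classes f R E and F r e (17 + 19 = 36) plus the double crossovers (2).
RF(f–r) = (36 + 2) / 500 = 38/500 = 0.0760 → 7.6 map units.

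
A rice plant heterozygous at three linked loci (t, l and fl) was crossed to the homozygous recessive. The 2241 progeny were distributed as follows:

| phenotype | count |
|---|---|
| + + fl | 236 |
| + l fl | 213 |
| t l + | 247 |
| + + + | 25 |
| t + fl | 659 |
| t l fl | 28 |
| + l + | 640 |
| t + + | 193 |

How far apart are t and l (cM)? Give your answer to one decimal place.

23.9 cM

The two most frequent reciprocal classes, + l + and t + fl, are the parental types, so the F1 was + l + / t + fl.
The two rarest classes, + + + and t l fl, are the double crossovers. Comparing them with the parentals, only the l allele has switched, so l is the middle locus and the order is fl – l – t.
Crossovers in the l–t interval produce the single-crossover classes t l + and + + fl (247 + 236 = 483) plus the double crossovers (53).
RF(l–t) = (483 + 53) / 2241 = 536/2241 = 0.2392 → 23.9 cM.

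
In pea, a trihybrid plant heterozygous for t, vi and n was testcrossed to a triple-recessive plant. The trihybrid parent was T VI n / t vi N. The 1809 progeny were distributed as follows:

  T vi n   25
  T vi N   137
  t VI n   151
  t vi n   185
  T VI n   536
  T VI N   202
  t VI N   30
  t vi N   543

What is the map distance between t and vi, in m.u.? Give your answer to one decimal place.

19.0 m.u.

The two rarest classes, T vi n and t VI N, are the double crossovers. Comparing them with the parentals, only the vi allele has switched, so vi is the middle locus and the order is n – vi – t.
Crossovers in the vi–t interval produce the single-crossover classes t VI n and T vi N (151 + 137 = 288) plus the double crossovers (55).
RF(vi–t) = (288 + 55) / 1809 = 343/1809 = 0.1896 → 19.0 m.u.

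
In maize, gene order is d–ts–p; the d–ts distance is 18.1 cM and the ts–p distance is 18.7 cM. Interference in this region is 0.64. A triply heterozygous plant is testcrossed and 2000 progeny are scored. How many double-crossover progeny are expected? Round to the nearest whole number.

Map distances give recombination frequencies of 0.181 and 0.187 for the two intervals.
With interference 0.64 (so coincidence = 0.36), expected double-crossover frequency = 0.181 × 0.187 × 0.36 = 0.01218.
Expected number = 0.01218 × 2000 = 24.37 ≈ 24.

24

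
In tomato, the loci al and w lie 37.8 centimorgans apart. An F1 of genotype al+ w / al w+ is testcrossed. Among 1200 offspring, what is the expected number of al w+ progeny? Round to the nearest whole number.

373

A map distance of 37.8 centimorgans corresponds to a recombination frequency of 0.378.
The F1 is al+ w / al w+, so al w+ is a parental gamete class with expected frequency (1 − r)/2 = 0.622/2 = 0.3110.
Expected number = 0.3110 × 1200 = 373.20 ≈ 373.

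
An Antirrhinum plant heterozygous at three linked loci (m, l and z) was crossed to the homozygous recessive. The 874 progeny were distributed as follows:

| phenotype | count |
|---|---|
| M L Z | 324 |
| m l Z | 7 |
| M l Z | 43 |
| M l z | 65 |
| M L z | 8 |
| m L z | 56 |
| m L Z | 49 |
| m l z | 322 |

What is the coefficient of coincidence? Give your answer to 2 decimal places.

The two most frequent reciprocal classes, M L Z and m l z, are the parental types, so the F1 was M L Z / m l z.
The two rarest classes, M L z and m l Z, are the double crossovers. Comparing them with the parentals, only the z allele has switched, so z is the middle locus and the order is l – z – m.
l–z: (99 + 15)/874 = 0.1304; z–m: (114 + 15)/874 = 0.1476.
Expected DCO frequency = 0.1304 × 0.1476 ≈ 0.01925; observed = 15/874 ≈ 0.01716.
Coefficient of coincidence = 0.01716/0.01925 ≈ 0.89.

0.89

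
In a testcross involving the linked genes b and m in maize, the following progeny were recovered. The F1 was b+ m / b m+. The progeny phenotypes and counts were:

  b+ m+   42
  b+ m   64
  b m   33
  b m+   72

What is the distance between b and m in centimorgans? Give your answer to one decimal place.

The recombinant classes are b+ m+ and b m: 42 + 33 = 75.
Recombination frequency = 75/211 = 0.3555 ≈ 35.5%, i.e. 35.5 centimorgans.

35.5 centimorgans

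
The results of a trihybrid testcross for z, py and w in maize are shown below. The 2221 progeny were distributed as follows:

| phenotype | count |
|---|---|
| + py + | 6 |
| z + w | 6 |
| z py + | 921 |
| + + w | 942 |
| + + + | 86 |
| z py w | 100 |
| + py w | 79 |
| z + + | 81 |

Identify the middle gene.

z

The two most frequent reciprocal classes, + + w and z py +, are the parental types, so the F1 was + + w / z py +.
The two rarest classes, z + w and + py +, are the double crossovers. Comparing them with the parentals, only the z allele has switched, so z is the middle locus and the order is py – z – w.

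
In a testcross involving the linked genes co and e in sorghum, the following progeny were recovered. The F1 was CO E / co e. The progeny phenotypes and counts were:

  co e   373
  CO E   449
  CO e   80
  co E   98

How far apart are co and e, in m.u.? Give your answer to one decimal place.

The recombinant classes are CO e and co E: 80 + 98 = 178.
Recombination frequency = 178/1000 = 0.1780 ≈ 17.8%, i.e. 17.8 m.u.

17.8 m.u.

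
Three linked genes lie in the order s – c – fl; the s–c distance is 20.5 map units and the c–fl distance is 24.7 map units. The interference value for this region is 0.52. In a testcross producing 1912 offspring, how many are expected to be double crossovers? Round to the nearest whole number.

46

Map distances give recombination frequencies of 0.205 and 0.247 for the two intervals.
With interference 0.52 (so coincidence = 0.48), expected double-crossover frequency = 0.205 × 0.247 × 0.48 = 0.02430.
Expected number = 0.02430 × 1912 = 46.47 ≈ 46.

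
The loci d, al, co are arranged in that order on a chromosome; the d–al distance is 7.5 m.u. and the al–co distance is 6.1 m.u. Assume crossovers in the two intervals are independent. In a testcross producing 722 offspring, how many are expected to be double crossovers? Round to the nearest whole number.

3

Map distances give recombination frequencies of 0.075 and 0.061 for the two intervals.
With no interference, expected double-crossover frequency = 0.075 × 0.061 = 0.00458.
Expected number = 0.00458 × 722 = 3.30 ≈ 3.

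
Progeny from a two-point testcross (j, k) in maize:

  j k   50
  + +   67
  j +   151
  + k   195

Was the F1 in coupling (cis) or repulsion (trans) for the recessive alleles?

The two most frequent classes are + k (195) and j + (151); these are the parental (non-recombinant) types.
So the F1 carried + k on one chromosome and j + on the other — the recessive alleles are on opposite chromosomes (trans / repulsion).

trans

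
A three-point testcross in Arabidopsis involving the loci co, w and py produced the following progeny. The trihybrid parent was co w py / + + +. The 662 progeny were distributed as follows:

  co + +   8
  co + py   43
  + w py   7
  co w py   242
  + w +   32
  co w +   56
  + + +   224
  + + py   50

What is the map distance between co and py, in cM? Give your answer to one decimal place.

18.3 cM

The two rarest classes, + w py and co + +, are the double crossovers. Comparing them with the parentals, only the co allele has switched, so co is the middle locus and the order is py – co – w.
Crossovers in the py–co interval produce the single-crossover classes co w + and + + py (56 + 50 = 106) plus the double crossovers (15).
RF(py–co) = (106 + 15) / 662 = 121/662 = 0.1828 → 18.3 cM.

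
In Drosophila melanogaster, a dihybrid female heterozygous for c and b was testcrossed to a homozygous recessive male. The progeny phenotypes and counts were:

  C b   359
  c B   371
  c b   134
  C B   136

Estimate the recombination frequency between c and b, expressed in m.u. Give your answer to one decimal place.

The two most frequent classes, C b (359) and c B (371), are the parental types, so the F1 was C b / c B.
The recombinant classes are C B and c b: 136 + 134 = 270.
Recombination frequency = 270/1000 = 0.2700 ≈ 27.0%, i.e. 27.0 m.u.

27.0 m.u.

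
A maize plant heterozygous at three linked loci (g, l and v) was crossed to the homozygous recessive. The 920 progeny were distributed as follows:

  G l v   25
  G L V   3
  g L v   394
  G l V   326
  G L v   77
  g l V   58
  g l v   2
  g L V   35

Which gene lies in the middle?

l

The two most frequent reciprocal classes, g L v and G l V, are the parental types, so the F1 was g L v / G l V.
The two rarest classes, g l v and G L V, are the double crossovers. Comparing them with the parentals, only the l allele has switched, so l is the middle locus and the order is g – l – v.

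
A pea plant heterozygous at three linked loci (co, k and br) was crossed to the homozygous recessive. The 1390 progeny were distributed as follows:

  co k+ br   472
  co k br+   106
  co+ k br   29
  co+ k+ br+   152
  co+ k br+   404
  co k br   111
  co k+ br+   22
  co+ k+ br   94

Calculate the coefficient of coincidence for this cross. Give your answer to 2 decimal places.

The two most frequent reciprocal classes, co k+ br and co+ k br+, are the parental types, so the F1 was co k+ br / co+ k br+.
The two rarest classes, co k+ br+ and co+ k br, are the double crossovers. Comparing them with the parentals, only the br allele has switched, so br is the middle locus and the order is co – br – k.
co–br: (200 + 51)/1390 = 0.1806; br–k: (263 + 51)/1390 = 0.2259.
Expected DCO frequency = 0.1806 × 0.2259 ≈ 0.04080; observed = 51/1390 ≈ 0.03669.
Coefficient of coincidence = 0.03669/0.04080 ≈ 0.90.

0.90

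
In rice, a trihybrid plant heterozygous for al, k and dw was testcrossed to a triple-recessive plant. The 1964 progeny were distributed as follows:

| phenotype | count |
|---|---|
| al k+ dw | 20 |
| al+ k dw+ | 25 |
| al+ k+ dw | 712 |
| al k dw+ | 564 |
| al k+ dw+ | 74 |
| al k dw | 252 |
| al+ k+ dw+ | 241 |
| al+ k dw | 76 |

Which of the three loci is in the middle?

al

The two most frequent reciprocal classes, al+ k+ dw and al k dw+, are the parental types, so the F1 was al+ k+ dw / al k dw+.
The two rarest classes, al k+ dw and al+ k dw+, are the double crossovers. Comparing them with the parentals, only the al allele has switched, so al is the middle locus and the order is dw – al – k.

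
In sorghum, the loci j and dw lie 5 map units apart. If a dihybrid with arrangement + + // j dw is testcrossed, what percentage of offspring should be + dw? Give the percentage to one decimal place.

A map distance of 5 map units corresponds to a recombination frequency of 0.050.
The F1 is + + / j dw, so + dw is a recombinant gamete class with expected frequency r/2 = 0.050/2 = 0.0250.
That is 0.0250 = 2.5% of the progeny.

2.5%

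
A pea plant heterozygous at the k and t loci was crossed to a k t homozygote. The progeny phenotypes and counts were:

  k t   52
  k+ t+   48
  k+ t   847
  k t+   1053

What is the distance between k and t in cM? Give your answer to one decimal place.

The two most frequent classes, k+ t (847) and k t+ (1053), are the parental types, so the F1 was k+ t / k t+.
The recombinant classes are k+ t+ and k t: 48 + 52 = 100.
Recombination frequency = 100/2000 = 0.0500 ≈ 5.0%, i.e. 5.0 cM.

5.0 cM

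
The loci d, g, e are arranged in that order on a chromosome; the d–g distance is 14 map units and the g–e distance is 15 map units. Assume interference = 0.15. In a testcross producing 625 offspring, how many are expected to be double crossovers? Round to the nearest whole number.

11

Map distances give recombination frequencies of 0.140 and 0.150 for the two intervals.
With interference 0.15 (so coincidence = 0.85), expected double-crossover frequency = 0.140 × 0.150 × 0.85 = 0.01785.
Expected number = 0.01785 × 625 = 11.16 ≈ 11.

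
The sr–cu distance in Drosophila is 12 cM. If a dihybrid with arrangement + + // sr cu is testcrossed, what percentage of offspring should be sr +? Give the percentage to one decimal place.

A map distance of 12 cM corresponds to a recombination frequency of 0.120.
The F1 is + + / sr cu, so sr + is a recombinant gamete class with expected frequency r/2 = 0.120/2 = 0.0600.
That is 0.0600 = 6.0% of the progeny.

6.0%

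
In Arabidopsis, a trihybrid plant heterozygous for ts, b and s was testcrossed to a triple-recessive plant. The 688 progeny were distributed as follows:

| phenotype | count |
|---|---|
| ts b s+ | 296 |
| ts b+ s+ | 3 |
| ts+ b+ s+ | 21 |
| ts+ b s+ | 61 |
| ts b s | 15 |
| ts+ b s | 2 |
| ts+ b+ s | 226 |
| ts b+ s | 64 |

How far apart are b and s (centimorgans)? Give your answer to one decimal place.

The two most frequent reciprocal classes, ts+ b+ s and ts b s+, are the parental types, so the F1 was ts+ b+ s / ts b s+.
The two rarest classes, ts+ b s and ts b+ s+, are the double crossovers. Comparing them with the parentals, only the b allele has switched, so b is the middle locus and the order is ts – b – s.
Crossovers in the b–s interval produce the single-crossover classes ts+ b+ s+ and ts b s (21 + 15 = 36) plus the double crossovers (5).
RF(b–s) = (36 + 5) / 688 = 41/688 = 0.0596 → 6.0 centimorgans.

6.0 centimorgans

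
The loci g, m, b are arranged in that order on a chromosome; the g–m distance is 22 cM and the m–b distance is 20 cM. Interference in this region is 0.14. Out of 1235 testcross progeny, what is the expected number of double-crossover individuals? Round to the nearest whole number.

Map distances give recombination frequencies of 0.220 and 0.200 for the two intervals.
With interference 0.14 (so coincidence = 0.86), expected double-crossover frequency = 0.220 × 0.200 × 0.86 = 0.03784.
Expected number = 0.03784 × 1235 = 46.73 ≈ 47.

47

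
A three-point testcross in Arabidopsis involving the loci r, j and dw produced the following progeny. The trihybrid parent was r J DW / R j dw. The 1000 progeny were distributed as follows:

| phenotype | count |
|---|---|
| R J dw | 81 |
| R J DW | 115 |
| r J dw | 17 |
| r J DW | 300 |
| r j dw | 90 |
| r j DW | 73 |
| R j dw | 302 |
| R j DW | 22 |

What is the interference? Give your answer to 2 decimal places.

The two rarest classes, r J dw and R j DW, are the double crossovers. Comparing them with the parentals, only the dw allele has switched, so dw is the middle locus and the order is r – dw – j.
r–dw: (205 + 39)/1000 = 0.2440; dw–j: (154 + 39)/1000 = 0.1930.
Expected DCO frequency = 0.2440 × 0.1930 ≈ 0.04709; observed = 39/1000 ≈ 0.03900.
Coefficient of coincidence = 0.03900/0.04709 ≈ 0.83; interference = 1 − 0.83 = 0.17.

0.17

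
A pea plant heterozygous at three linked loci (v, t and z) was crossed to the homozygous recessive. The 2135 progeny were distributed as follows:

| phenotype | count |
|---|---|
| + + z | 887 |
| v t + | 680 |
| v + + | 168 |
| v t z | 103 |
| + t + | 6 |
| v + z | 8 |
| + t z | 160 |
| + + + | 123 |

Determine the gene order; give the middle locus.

v

The two most frequent reciprocal classes, v t + and + + z, are the parental types, so the F1 was v t + / + + z.
The two rarest classes, + t + and v + z, are the double crossovers. Comparing them with the parentals, only the v allele has switched, so v is the middle locus and the order is t – v – z.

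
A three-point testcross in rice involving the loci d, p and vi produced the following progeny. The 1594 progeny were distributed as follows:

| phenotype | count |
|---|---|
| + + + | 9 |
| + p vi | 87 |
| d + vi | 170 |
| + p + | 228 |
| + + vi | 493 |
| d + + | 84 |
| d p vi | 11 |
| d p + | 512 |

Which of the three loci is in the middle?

The two most frequent reciprocal classes, d p + and + + vi, are the parental types, so the F1 was d p + / + + vi.
The two rarest classes, d p vi and + + +, are the double crossovers. Comparing them with the parentals, only the vi allele has switched, so vi is the middle locus and the order is d – vi – p.

vi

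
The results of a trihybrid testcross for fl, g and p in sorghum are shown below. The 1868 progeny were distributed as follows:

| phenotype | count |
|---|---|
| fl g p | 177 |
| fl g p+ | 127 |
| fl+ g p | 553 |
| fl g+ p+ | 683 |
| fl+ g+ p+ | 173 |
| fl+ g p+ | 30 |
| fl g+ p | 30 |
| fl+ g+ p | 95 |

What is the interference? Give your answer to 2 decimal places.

0.03

The two most frequent reciprocal classes, fl g+ p+ and fl+ g p, are the parental types, so the F1 was fl g+ p+ / fl+ g p.
The two rarest classes, fl g+ p and fl+ g p+, are the double crossovers. Comparing them with the parentals, only the p allele has switched, so p is the middle locus and the order is g – p – fl.
g–p: (222 + 60)/1868 = 0.1510; p–fl: (350 + 60)/1868 = 0.2195.
Expected DCO frequency = 0.1510 × 0.2195 ≈ 0.03314; observed = 60/1868 ≈ 0.03212.
Coefficient of coincidence = 0.03212/0.03314 ≈ 0.97; interference = 1 − 0.97 = 0.03.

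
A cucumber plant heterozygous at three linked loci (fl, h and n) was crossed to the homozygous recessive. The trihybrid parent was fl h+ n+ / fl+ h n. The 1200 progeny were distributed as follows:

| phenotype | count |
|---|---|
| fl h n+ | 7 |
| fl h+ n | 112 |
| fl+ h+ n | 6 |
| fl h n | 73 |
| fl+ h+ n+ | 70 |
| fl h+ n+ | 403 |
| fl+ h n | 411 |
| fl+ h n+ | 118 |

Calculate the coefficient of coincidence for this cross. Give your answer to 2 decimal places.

The two rarest classes, fl h n+ and fl+ h+ n, are the double crossovers. Comparing them with the parentals, only the h allele has switched, so h is the middle locus and the order is n – h – fl.
n–h: (230 + 13)/1200 = 0.2025; h–fl: (143 + 13)/1200 = 0.1300.
Expected DCO frequency = 0.2025 × 0.1300 ≈ 0.02633; observed = 13/1200 ≈ 0.01083.
Coefficient of coincidence = 0.01083/0.02633 ≈ 0.41.

0.41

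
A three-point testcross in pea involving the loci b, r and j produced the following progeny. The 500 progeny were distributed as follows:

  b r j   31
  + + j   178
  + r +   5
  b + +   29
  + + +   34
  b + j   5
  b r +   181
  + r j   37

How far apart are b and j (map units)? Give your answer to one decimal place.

15.0 map units

The two most frequent reciprocal classes, + + j and b r +, are the parental types, so the F1 was + + j / b r +.
The two rarest classes, b + j and + r +, are the double crossovers. Comparing them with the parentals, only the b allele has switched, so b is the middle locus and the order is r – b – j.
Crossovers in the b–j interval produce the single-crossover classes + + + and b r j (34 + 31 = 65) plus the double crossovers (10).
RF(b–j) = (65 + 10) / 500 = 75/500 = 0.1500 → 15.0 map units.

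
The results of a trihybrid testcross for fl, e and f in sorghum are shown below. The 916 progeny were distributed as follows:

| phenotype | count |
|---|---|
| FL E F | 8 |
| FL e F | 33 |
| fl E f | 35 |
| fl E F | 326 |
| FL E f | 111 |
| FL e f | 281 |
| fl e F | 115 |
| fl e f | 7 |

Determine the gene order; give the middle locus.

The two most frequent reciprocal classes, FL e f and fl E F, are the parental types, so the F1 was FL e f / fl E F.
The two rarest classes, fl e f and FL E F, are the double crossovers. Comparing them with the parentals, only the fl allele has switched, so fl is the middle locus and the order is e – fl – f.

fl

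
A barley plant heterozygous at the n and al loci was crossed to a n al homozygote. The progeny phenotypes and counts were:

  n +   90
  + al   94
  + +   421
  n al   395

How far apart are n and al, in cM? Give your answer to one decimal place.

18.4 cM

The two most frequent classes, + + (421) and n al (395), are the parental types, so the F1 was + + / n al.
The recombinant classes are + al and n +: 94 + 90 = 184.
Recombination frequency = 184/1000 = 0.1840 ≈ 18.4%, i.e. 18.4 cM.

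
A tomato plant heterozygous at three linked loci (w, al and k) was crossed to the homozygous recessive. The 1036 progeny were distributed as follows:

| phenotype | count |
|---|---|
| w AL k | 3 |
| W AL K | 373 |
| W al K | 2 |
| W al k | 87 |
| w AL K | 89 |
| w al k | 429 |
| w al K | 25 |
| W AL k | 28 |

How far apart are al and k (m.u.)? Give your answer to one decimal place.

The two most frequent reciprocal classes, W AL K and w al k, are the parental types, so the F1 was W AL K / w al k.
The two rarest classes, W al K and w AL k, are the double crossovers. Comparing them with the parentals, only the al allele has switched, so al is the middle locus and the order is w – al – k.
Crossovers in the al–k interval produce the single-crossover classes W AL k and w al K (28 + 25 = 53) plus the double crossovers (5).
RF(al–k) = (53 + 5) / 1036 = 58/1036 = 0.0560 → 5.6 m.u.

5.6 m.u.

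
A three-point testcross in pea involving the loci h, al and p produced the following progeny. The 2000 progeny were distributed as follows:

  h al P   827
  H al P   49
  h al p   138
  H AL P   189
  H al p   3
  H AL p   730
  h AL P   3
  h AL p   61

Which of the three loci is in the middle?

The two most frequent reciprocal classes, h al P and H AL p, are the parental types, so the F1 was h al P / H AL p.
The two rarest classes, h AL P and H al p, are the double crossovers. Comparing them with the parentals, only the al allele has switched, so al is the middle locus and the order is p – al – h.

al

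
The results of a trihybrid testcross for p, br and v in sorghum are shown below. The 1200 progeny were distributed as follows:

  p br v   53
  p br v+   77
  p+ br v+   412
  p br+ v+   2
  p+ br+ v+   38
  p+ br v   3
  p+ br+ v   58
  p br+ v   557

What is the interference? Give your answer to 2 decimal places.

0.55

The two most frequent reciprocal classes, p br+ v and p+ br v+, are the parental types, so the F1 was p br+ v / p+ br v+.
The two rarest classes, p br+ v+ and p+ br v, are the double crossovers. Comparing them with the parentals, only the v allele has switched, so v is the middle locus and the order is br – v – p.
br–v: (91 + 5)/1200 = 0.0800; v–p: (135 + 5)/1200 = 0.1167.
Expected DCO frequency = 0.0800 × 0.1167 ≈ 0.00934; observed = 5/1200 ≈ 0.00417.
Coefficient of coincidence = 0.00417/0.00934 ≈ 0.45; interference = 1 − 0.45 = 0.55.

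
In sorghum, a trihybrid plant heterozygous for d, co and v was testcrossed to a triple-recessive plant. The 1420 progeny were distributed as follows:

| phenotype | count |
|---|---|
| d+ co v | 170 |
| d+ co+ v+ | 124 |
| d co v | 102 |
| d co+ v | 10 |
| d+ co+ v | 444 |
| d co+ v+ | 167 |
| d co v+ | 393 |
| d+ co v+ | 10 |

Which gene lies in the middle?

d

The two most frequent reciprocal classes, d+ co+ v and d co v+, are the parental types, so the F1 was d+ co+ v / d co v+.
The two rarest classes, d co+ v and d+ co v+, are the double crossovers. Comparing them with the parentals, only the d allele has switched, so d is the middle locus and the order is co – d – v.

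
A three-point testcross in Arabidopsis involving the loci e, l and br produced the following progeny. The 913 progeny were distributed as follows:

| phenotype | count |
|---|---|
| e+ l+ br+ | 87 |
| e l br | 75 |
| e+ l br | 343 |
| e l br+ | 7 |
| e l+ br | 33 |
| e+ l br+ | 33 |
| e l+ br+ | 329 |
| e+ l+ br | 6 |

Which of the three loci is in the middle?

l

The two most frequent reciprocal classes, e l+ br+ and e+ l br, are the parental types, so the F1 was e l+ br+ / e+ l br.
The two rarest classes, e l br+ and e+ l+ br, are the double crossovers. Comparing them with the parentals, only the l allele has switched, so l is the middle locus and the order is br – l – e.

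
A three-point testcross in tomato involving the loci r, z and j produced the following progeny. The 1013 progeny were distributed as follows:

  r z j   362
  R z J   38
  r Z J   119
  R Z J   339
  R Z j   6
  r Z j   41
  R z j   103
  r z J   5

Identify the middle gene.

The two most frequent reciprocal classes, R Z J and r z j, are the parental types, so the F1 was R Z J / r z j.
The two rarest classes, R Z j and r z J, are the double crossovers. Comparing them with the parentals, only the j allele has switched, so j is the middle locus and the order is r – j – z.

j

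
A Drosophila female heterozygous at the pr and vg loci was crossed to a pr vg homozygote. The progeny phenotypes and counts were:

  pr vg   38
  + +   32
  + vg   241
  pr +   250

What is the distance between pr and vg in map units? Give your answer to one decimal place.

The two most frequent classes, + vg (241) and pr + (250), are the parental types, so the F1 was + vg / pr +.
The recombinant classes are + + and pr vg: 32 + 38 = 70.
Recombination frequency = 70/561 = 0.1248 ≈ 12.5%, i.e. 12.5 map units.

12.5 map units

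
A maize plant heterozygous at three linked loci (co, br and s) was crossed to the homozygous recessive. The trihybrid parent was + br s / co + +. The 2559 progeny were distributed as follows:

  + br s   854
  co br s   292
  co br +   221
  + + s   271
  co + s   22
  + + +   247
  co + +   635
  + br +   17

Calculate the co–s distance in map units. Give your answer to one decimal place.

22.6 map units

The two rarest classes, + br + and co + s, are the double crossovers. Comparing them with the parentals, only the s allele has switched, so s is the middle locus and the order is br – s – co.
Crossovers in the s–co interval produce the single-crossover classes co br s and + + + (292 + 247 = 539) plus the double crossovers (39).
RF(s–co) = (539 + 39) / 2559 = 578/2559 = 0.2259 → 22.6 map units.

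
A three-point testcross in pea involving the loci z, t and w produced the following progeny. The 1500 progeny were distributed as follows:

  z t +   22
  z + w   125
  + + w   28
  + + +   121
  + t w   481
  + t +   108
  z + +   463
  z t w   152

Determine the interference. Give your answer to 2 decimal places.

0.18

The two most frequent reciprocal classes, z + + and + t w, are the parental types, so the F1 was z + + / + t w.
The two rarest classes, z t + and + + w, are the double crossovers. Comparing them with the parentals, only the t allele has switched, so t is the middle locus and the order is z – t – w.
z–t: (273 + 50)/1500 = 0.2153; t–w: (233 + 50)/1500 = 0.1887.
Expected DCO frequency = 0.2153 × 0.1887 ≈ 0.04063; observed = 50/1500 ≈ 0.03333.
Coefficient of coincidence = 0.03333/0.04063 ≈ 0.82; interference = 1 − 0.82 = 0.18.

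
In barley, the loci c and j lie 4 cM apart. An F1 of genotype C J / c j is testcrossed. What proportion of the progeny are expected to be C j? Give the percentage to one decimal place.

A map distance of 4 cM corresponds to a recombination frequency of 0.040.
The F1 is C J / c j, so C j is a recombinant gamete class with expected frequency r/2 = 0.040/2 = 0.0200.
That is 0.0200 = 2.0% of the progeny.

2.0%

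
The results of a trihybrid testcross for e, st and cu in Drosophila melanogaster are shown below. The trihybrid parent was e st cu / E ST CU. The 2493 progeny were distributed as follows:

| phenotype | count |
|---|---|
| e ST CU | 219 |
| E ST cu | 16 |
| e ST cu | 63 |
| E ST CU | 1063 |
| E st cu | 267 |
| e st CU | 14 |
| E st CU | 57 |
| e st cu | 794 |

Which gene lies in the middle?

The two rarest classes, e st CU and E ST cu, are the double crossovers. Comparing them with the parentals, only the cu allele has switched, so cu is the middle locus and the order is e – cu – st.

cu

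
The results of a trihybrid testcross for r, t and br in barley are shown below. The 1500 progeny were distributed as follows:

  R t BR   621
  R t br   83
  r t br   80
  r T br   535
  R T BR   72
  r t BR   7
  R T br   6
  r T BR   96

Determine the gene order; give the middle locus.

The two most frequent reciprocal classes, r T br and R t BR, are the parental types, so the F1 was r T br / R t BR.
The two rarest classes, R T br and r t BR, are the double crossovers. Comparing them with the parentals, only the r allele has switched, so r is the middle locus and the order is br – r – t.

r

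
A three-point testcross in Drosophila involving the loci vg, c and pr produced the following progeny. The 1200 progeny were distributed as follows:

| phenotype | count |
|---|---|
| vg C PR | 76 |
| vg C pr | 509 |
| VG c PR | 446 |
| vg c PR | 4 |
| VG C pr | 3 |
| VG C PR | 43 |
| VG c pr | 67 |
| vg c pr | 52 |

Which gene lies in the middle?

vg

The two most frequent reciprocal classes, VG c PR and vg C pr, are the parental types, so the F1 was VG c PR / vg C pr.
The two rarest classes, vg c PR and VG C pr, are the double crossovers. Comparing them with the parentals, only the vg allele has switched, so vg is the middle locus and the order is pr – vg – c.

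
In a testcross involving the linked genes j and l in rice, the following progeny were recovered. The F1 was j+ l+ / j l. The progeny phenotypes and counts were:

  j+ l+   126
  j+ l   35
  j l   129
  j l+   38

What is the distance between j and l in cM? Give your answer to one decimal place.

The recombinant classes are j+ l and j l+: 35 + 38 = 73.
Recombination frequency = 73/328 = 0.2226 ≈ 22.3%, i.e. 22.3 cM.

22.3 cM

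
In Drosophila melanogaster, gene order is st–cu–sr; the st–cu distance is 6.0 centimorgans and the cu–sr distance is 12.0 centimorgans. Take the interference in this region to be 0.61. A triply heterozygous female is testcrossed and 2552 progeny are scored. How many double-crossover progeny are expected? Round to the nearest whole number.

Map distances give recombination frequencies of 0.060 and 0.120 for the two intervals.
With interference 0.61 (so coincidence = 0.39), expected double-crossover frequency = 0.060 × 0.120 × 0.39 = 0.00281.
Expected number = 0.00281 × 2552 = 7.17 ≈ 7.

7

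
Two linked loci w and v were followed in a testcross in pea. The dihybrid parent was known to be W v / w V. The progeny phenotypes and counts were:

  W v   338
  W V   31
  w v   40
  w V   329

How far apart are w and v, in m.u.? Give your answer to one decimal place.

The recombinant classes are W V and w v: 31 + 40 = 71.
Recombination frequency = 71/738 = 0.0962 ≈ 9.6%, i.e. 9.6 m.u.

9.6 m.u.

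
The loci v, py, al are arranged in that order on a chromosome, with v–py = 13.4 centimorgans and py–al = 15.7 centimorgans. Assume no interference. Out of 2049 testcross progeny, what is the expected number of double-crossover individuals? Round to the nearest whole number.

43

Map distances give recombination frequencies of 0.134 and 0.157 for the two intervals.
With no interference, expected double-crossover frequency = 0.134 × 0.157 = 0.02104.
Expected number = 0.02104 × 2049 = 43.11 ≈ 43.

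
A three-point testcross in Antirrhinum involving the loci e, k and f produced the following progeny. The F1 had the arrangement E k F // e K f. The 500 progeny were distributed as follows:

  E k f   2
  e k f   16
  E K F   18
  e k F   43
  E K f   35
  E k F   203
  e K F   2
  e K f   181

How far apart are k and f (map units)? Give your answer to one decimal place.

7.6 map units

The two rarest classes, E k f and e K F, are the double crossovers. Comparing them with the parentals, only the f allele has switched, so f is the middle locus and the order is k – f – e.
Crossovers in the k–f interval produce the single-crossover classes E K F and e k f (18 + 16 = 34) plus the double crossovers (4).
RF(k–f) = (34 + 4) / 500 = 38/500 = 0.0760 → 7.6 map units.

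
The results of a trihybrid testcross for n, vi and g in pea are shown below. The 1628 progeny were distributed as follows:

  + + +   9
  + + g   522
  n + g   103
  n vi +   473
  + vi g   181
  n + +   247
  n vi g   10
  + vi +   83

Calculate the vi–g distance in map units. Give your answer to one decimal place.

The two most frequent reciprocal classes, + + g and n vi +, are the parental types, so the F1 was + + g / n vi +.
The two rarest classes, + + + and n vi g, are the double crossovers. Comparing them with the parentals, only the g allele has switched, so g is the middle locus and the order is vi – g – n.
Crossovers in the vi–g interval produce the single-crossover classes + vi g and n + + (181 + 247 = 428) plus the double crossovers (19).
RF(vi–g) = (428 + 19) / 1628 = 447/1628 = 0.2746 → 27.5 map units.

27.5 map units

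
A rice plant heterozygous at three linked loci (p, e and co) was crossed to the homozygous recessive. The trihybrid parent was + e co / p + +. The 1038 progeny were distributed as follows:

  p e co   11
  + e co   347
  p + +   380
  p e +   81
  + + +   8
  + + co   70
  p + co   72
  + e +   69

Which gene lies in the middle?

The two rarest classes, p e co and + + +, are the double crossovers. Comparing them with the parentals, only the p allele has switched, so p is the middle locus and the order is e – p – co.

p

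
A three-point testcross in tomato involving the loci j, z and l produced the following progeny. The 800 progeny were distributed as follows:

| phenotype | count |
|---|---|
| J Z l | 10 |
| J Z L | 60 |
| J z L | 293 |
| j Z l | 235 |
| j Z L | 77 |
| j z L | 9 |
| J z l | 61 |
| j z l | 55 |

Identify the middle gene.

j

The two most frequent reciprocal classes, j Z l and J z L, are the parental types, so the F1 was j Z l / J z L.
The two rarest classes, J Z l and j z L, are the double crossovers. Comparing them with the parentals, only the j allele has switched, so j is the middle locus and the order is l – j – z.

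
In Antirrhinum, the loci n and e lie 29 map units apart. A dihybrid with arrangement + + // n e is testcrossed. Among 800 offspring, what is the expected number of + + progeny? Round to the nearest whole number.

284

A map distance of 29 map units corresponds to a recombination frequency of 0.290.
The F1 is + + / n e, so + + is a parental gamete class with expected frequency (1 − r)/2 = 0.710/2 = 0.3550.
Expected number = 0.3550 × 800 = 284.00 ≈ 284.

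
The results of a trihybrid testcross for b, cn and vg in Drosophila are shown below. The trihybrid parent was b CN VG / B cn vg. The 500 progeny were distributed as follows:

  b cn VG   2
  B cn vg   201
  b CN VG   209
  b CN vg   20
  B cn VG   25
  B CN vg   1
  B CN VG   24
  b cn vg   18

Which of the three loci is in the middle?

cn

The two rarest classes, b cn VG and B CN vg, are the double crossovers. Comparing them with the parentals, only the cn allele has switched, so cn is the middle locus and the order is b – cn – vg.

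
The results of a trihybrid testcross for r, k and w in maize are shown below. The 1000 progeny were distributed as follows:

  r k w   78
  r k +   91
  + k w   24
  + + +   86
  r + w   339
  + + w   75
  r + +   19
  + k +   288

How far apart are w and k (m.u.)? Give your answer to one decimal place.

20.7 m.u.

The two most frequent reciprocal classes, + k + and r + w, are the parental types, so the F1 was + k + / r + w.
The two rarest classes, + k w and r + +, are the double crossovers. Comparing them with the parentals, only the w allele has switched, so w is the middle locus and the order is k – w – r.
Crossovers in the k–w interval produce the single-crossover classes + + + and r k w (86 + 78 = 164) plus the double crossovers (43).
RF(k–w) = (164 + 43) / 1000 = 207/1000 = 0.2070 → 20.7 m.u.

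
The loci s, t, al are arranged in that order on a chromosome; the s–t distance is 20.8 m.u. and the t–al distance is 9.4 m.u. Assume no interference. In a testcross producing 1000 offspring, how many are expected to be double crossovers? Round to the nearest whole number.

Map distances give recombination frequencies of 0.208 and 0.094 for the two intervals.
With no interference, expected double-crossover frequency = 0.208 × 0.094 = 0.01955.
Expected number = 0.01955 × 1000 = 19.55 ≈ 20.

20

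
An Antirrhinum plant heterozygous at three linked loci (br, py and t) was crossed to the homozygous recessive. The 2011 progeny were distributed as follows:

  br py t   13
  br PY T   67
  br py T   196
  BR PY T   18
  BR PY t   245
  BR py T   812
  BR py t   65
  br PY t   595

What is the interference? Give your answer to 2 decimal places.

0.19

The two most frequent reciprocal classes, BR py T and br PY t, are the parental types, so the F1 was BR py T / br PY t.
The two rarest classes, BR PY T and br py t, are the double crossovers. Comparing them with the parentals, only the py allele has switched, so py is the middle locus and the order is br – py – t.
br–py: (441 + 31)/2011 = 0.2347; py–t: (132 + 31)/2011 = 0.0811.
Expected DCO frequency = 0.2347 × 0.0811 ≈ 0.01903; observed = 31/2011 ≈ 0.01542.
Coefficient of coincidence = 0.01542/0.01903 ≈ 0.81; interference = 1 − 0.81 = 0.19.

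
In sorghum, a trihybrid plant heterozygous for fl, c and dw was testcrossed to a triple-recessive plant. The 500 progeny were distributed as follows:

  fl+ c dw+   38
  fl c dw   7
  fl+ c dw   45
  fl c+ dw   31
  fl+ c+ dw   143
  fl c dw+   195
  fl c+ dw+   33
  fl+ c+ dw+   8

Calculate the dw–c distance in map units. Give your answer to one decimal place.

18.6 map units

The two most frequent reciprocal classes, fl c dw+ and fl+ c+ dw, are the parental types, so the F1 was fl c dw+ / fl+ c+ dw.
The two rarest classes, fl c dw and fl+ c+ dw+, are the double crossovers. Comparing them with the parentals, only the dw allele has switched, so dw is the middle locus and the order is c – dw – fl.
Crossovers in the c–dw interval produce the single-crossover classes fl c+ dw+ and fl+ c dw (33 + 45 = 78) plus the double crossovers (15).
RF(c–dw) = (78 + 15) / 500 = 93/500 = 0.1860 → 18.6 map units.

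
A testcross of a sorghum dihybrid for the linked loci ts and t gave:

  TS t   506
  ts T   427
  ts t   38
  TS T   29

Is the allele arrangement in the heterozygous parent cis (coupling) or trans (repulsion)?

trans

The two most frequent classes are TS t (506) and ts T (427); these are the parental (non-recombinant) types.
So the F1 carried TS t on one chromosome and ts T on the other — the recessive alleles are on opposite chromosomes (trans / repulsion).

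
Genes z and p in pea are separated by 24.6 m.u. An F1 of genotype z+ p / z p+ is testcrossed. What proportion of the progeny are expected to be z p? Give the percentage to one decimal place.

12.3%

A map distance of 24.6 m.u. corresponds to a recombination frequency of 0.246.
The F1 is z+ p / z p+, so z p is a recombinant gamete class with expected frequency r/2 = 0.246/2 = 0.1230.
That is 0.1230 = 12.3% of the progeny.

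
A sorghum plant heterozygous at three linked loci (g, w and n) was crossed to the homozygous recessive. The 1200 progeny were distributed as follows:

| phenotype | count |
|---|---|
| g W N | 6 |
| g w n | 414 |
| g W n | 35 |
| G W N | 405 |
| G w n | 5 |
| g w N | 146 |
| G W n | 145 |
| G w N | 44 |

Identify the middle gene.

g

The two most frequent reciprocal classes, G W N and g w n, are the parental types, so the F1 was G W N / g w n.
The two rarest classes, g W N and G w n, are the double crossovers. Comparing them with the parentals, only the g allele has switched, so g is the middle locus and the order is n – g – w.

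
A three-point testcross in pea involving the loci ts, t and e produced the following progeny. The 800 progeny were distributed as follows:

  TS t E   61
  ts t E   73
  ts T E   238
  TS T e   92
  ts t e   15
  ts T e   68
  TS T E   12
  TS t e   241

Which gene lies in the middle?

ts

The two most frequent reciprocal classes, TS t e and ts T E, are the parental types, so the F1 was TS t e / ts T E.
The two rarest classes, ts t e and TS T E, are the double crossovers. Comparing them with the parentals, only the ts allele has switched, so ts is the middle locus and the order is t – ts – e.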